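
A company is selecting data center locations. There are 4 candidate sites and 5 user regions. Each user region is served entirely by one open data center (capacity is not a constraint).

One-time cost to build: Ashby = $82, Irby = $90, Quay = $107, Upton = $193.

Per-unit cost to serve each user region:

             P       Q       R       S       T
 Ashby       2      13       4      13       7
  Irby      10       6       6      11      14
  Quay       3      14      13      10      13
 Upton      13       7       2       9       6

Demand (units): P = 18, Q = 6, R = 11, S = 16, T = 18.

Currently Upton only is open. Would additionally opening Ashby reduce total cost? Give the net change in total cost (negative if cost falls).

Current service cost with {Upton}: 550.
Adding Ashby: each user region re-picks its cheapest; new service cost 352, saving 198.
Extra fixed cost: 82. Net change = 82 − 198 = -116.
(Totals: 743 → 627.)

Yes — net change −116 (cost falls by 116).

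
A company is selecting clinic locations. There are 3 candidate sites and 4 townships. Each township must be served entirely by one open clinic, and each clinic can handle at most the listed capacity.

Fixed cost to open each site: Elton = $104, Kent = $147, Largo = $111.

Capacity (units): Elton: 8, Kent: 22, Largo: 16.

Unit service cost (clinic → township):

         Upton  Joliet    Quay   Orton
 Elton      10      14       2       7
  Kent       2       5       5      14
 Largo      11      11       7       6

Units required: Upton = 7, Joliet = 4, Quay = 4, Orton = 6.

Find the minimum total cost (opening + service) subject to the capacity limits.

Minimum total cost: 285

Open {Kent}: Upton→Kent 2·7=14, Joliet→Kent 5·4=20, Quay→Kent 5·4=20, Orton→Kent 14·6=84.
Loads: Kent carries 21/22. Service 138; fixed 147; total 285.
Next best feasible plan costs 347.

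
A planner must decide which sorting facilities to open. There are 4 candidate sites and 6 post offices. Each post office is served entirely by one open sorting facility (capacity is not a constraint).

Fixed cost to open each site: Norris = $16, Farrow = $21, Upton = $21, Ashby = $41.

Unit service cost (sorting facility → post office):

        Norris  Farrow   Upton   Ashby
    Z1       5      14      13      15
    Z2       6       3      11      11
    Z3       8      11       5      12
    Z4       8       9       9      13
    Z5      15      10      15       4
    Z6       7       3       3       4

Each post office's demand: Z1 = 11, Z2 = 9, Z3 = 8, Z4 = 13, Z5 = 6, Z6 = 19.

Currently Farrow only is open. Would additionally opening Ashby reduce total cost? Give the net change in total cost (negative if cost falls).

No — net change +5 (cost rises by 5).

Current service cost with {Farrow}: 503.
Adding Ashby: each post office re-picks its cheapest; new service cost 467, saving 36.
Extra fixed cost: 41. Net change = 41 − 36 = 5.
(Totals: 524 → 529.)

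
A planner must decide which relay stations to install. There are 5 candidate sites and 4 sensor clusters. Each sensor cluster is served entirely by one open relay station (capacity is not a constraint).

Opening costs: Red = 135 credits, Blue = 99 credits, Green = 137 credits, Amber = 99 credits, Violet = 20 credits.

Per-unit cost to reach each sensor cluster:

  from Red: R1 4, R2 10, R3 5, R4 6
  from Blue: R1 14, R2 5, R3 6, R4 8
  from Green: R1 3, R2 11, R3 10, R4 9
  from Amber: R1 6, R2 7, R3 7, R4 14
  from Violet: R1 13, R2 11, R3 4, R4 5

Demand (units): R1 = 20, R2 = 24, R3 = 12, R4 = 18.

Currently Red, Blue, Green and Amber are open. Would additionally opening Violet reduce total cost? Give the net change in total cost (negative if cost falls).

Yes — net change −10 (cost falls by 10).

Current service cost with {Red, Blue, Green, Amber}: 348.
Adding Violet: each sensor cluster re-picks its cheapest; new service cost 318, saving 30.
Extra fixed cost: 20. Net change = 20 − 30 = -10.
(Totals: 818 → 808.)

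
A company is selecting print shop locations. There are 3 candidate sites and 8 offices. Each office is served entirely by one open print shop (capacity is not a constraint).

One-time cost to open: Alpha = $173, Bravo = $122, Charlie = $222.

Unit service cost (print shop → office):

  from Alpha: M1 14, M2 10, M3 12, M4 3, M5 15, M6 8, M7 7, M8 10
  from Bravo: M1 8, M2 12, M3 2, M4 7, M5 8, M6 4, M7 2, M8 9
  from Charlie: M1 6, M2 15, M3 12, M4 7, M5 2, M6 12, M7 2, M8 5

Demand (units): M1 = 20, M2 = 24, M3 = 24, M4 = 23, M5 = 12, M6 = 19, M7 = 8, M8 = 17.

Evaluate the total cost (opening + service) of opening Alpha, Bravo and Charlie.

Total cost: 1195

Each office is assigned to its cheapest site among the open ones.
{Alpha, Bravo, Charlie}: M1→Charlie 6·20=120, M2→Alpha 10·24=240, M3→Bravo 2·24=48, M4→Alpha 3·23=69, M5→Charlie 2·12=24, M6→Bravo 4·19=76, M7→Bravo 2·8=16, M8→Charlie 5·17=85. Service 678; fixed 517; total 1195.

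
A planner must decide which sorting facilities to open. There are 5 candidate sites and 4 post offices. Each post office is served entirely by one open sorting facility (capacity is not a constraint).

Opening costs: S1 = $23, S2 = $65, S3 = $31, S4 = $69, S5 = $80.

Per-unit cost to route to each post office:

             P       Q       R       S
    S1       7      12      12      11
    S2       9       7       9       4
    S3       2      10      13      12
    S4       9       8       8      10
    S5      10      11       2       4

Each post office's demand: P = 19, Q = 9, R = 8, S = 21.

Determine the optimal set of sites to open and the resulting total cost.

For any fixed open set, each post office goes to its cheapest open site; total = fixed + service.
{S3, S5}: P→S3 2·19=38, Q→S3 10·9=90, R→S5 2·8=16, S→S5 4·21=84. Service 228; fixed 111; total 339.
{S2, S3}: P→S3 2·19=38, Q→S2 7·9=63, R→S2 9·8=72, S→S2 4·21=84. Service 257; fixed 96; total 353.
{S1, S3, S5}: service 228 + fixed 134 = 362
{S1, S2, S3, S4, S5}: service 201 + fixed 268 = 469
No other subset beats 339.

Open S3 and S5; minimum total cost 339.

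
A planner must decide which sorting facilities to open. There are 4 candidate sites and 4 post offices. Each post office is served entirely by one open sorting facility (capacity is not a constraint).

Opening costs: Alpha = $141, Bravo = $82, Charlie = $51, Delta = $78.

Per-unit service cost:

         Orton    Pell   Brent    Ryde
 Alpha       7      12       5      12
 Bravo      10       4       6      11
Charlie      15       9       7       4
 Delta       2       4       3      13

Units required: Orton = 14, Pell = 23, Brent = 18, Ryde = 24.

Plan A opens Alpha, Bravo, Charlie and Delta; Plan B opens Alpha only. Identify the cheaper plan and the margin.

Plan A is cheaper by 271.

Plan A: {Alpha, Bravo, Charlie, Delta}: Orton→Delta 2·14=28, Pell→Bravo 4·23=92, Brent→Delta 3·18=54, Ryde→Charlie 4·24=96. Service 270; fixed 352; total 622.
Plan B: {Alpha}: Orton→Alpha 7·14=98, Pell→Alpha 12·23=276, Brent→Alpha 5·18=90, Ryde→Alpha 12·24=288. Service 752; fixed 141; total 893.
Difference: |622 − 893| = 271.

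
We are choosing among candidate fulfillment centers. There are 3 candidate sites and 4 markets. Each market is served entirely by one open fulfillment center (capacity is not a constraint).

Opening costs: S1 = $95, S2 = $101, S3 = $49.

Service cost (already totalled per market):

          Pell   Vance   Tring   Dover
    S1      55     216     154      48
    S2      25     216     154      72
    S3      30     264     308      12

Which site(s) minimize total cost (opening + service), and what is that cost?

For any fixed open set, each market goes to its cheapest open site; total = fixed + service.
{S1, S3}: Pell→S3 30, Vance→S1 216, Tring→S1 154, Dover→S3 12. Service 412; fixed 144; total 556.
{S2, S3}: service 407 + fixed 150 = 557
{S1}: service 473 + fixed 95 = 568
{S1, S2, S3}: Pell→S2 25, Vance→S1 216, Tring→S1 154, Dover→S3 12. Service 407; fixed 245; total 652.
No other subset beats 556.

Open S1 and S3; minimum total cost 556.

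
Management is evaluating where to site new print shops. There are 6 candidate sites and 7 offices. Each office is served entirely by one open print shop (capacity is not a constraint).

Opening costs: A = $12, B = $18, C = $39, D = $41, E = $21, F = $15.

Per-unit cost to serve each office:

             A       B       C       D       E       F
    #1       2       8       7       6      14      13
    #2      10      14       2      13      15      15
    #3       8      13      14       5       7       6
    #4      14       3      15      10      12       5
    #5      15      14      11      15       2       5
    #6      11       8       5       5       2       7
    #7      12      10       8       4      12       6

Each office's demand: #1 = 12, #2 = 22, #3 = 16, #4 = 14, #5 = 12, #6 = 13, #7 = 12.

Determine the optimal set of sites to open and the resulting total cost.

Open A, B, C, D and E; minimum total cost 419.

For any fixed open set, each office goes to its cheapest open site; total = fixed + service.
{A, B, C, D, E}: #1→A 2·12=24, #2→C 2·22=44, #3→D 5·16=80, #4→B 3·14=42, #5→E 2·12=24, #6→E 2·13=26, #7→D 4·12=48. Service 288; fixed 131; total 419.
{A, B, C, E, F}: service 328 + fixed 105 = 433
{A, B, C, D, E, F}: service 288 + fixed 146 = 434
{A}: service 1035 + fixed 12 = 1047
No other subset beats 419.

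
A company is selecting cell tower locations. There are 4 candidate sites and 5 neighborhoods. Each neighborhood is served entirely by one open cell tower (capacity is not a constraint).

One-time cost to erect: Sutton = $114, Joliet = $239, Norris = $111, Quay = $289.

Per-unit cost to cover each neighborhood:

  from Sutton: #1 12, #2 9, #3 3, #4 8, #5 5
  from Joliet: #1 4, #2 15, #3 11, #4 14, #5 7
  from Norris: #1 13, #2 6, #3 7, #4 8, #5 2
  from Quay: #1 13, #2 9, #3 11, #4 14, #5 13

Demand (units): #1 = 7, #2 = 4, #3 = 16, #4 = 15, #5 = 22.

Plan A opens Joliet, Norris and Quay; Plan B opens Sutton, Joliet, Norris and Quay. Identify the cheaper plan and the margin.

Plan A: {Joliet, Norris, Quay}: #1→Joliet 4·7=28, #2→Norris 6·4=24, #3→Norris 7·16=112, #4→Norris 8·15=120, #5→Norris 2·22=44. Service 328; fixed 639; total 967.
Plan B: {Sutton, Joliet, Norris, Quay}: #1→Joliet 4·7=28, #2→Norris 6·4=24, #3→Sutton 3·16=48, #4→Sutton 8·15=120, #5→Norris 2·22=44. Service 264; fixed 753; total 1017.
Difference: |967 − 1017| = 50.

Plan A is cheaper by 50.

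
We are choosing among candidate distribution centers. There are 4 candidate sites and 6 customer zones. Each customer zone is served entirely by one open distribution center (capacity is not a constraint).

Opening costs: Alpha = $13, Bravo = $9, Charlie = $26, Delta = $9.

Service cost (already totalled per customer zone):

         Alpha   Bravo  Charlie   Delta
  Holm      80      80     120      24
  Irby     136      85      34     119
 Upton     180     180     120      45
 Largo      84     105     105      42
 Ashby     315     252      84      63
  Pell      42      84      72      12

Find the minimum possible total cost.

For any fixed open set, each customer zone goes to its cheapest open site; total = fixed + service.
{Charlie, Delta}: Holm→Delta 24, Irby→Charlie 34, Upton→Delta 45, Largo→Delta 42, Ashby→Delta 63, Pell→Delta 12. Service 220; fixed 35; total 255.
{Bravo, Charlie, Delta}: service 220 + fixed 44 = 264
{Alpha, Charlie, Delta}: service 220 + fixed 48 = 268
{Alpha, Bravo, Charlie, Delta}: service 220 + fixed 57 = 277
No other subset beats 255.

Minimum total cost: 255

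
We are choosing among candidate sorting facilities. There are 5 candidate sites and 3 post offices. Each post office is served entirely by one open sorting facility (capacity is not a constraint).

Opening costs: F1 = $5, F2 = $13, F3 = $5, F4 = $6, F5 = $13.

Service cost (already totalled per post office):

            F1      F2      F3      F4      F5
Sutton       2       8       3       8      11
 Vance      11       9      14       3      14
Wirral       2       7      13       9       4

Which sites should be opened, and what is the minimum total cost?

For any fixed open set, each post office goes to its cheapest open site; total = fixed + service.
{F1, F4}: Sutton→F1 2, Vance→F4 3, Wirral→F1 2. Service 7; fixed 11; total 18.
{F1}: Sutton→F1 2, Vance→F1 11, Wirral→F1 2. Service 15; fixed 5; total 20.
{F1, F3, F4}: Sutton→F1 2, Vance→F4 3, Wirral→F1 2. Service 7; fixed 16; total 23.
{F1, F2, F3, F4, F5}: Sutton→F1 2, Vance→F4 3, Wirral→F1 2. Service 7; fixed 42; total 49.
No other subset beats 18.

Open F1 and F4; minimum total cost 18.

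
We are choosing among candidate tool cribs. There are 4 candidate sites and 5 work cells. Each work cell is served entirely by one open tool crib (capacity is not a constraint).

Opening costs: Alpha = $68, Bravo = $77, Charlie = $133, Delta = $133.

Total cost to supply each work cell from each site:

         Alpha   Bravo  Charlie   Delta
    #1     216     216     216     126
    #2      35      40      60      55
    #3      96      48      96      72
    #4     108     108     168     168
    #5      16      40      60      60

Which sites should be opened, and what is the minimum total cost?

For any fixed open set, each work cell goes to its cheapest open site; total = fixed + service.
{Bravo}: #1→Bravo 216, #2→Bravo 40, #3→Bravo 48, #4→Bravo 108, #5→Bravo 40. Service 452; fixed 77; total 529.
{Alpha}: #1→Alpha 216, #2→Alpha 35, #3→Alpha 96, #4→Alpha 108, #5→Alpha 16. Service 471; fixed 68; total 539.
{Alpha, Delta}: service 357 + fixed 201 = 558
{Alpha, Bravo, Charlie, Delta}: #1→Delta 126, #2→Alpha 35, #3→Bravo 48, #4→Alpha 108, #5→Alpha 16. Service 333; fixed 411; total 744.
(All 15 nonempty subsets were checked; Bravo only is lowest.)

Open Bravo only; minimum total cost 529.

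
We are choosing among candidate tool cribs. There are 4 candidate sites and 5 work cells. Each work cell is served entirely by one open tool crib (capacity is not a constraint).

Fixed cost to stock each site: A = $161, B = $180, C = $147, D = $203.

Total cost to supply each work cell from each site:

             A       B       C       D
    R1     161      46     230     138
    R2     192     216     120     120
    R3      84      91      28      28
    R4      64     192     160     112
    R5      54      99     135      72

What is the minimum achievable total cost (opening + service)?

For any fixed open set, each work cell goes to its cheapest open site; total = fixed + service.
{D}: R1→D 138, R2→D 120, R3→D 28, R4→D 112, R5→D 72. Service 470; fixed 203; total 673.
{A}: R1→A 161, R2→A 192, R3→A 84, R4→A 64, R5→A 54. Service 555; fixed 161; total 716.
{A, C}: R1→A 161, R2→C 120, R3→C 28, R4→A 64, R5→A 54. Service 427; fixed 308; total 735.
{A, B, C, D}: R1→B 46, R2→C 120, R3→C 28, R4→A 64, R5→A 54. Service 312; fixed 691; total 1003.
No other subset beats 673.

Minimum total cost: 673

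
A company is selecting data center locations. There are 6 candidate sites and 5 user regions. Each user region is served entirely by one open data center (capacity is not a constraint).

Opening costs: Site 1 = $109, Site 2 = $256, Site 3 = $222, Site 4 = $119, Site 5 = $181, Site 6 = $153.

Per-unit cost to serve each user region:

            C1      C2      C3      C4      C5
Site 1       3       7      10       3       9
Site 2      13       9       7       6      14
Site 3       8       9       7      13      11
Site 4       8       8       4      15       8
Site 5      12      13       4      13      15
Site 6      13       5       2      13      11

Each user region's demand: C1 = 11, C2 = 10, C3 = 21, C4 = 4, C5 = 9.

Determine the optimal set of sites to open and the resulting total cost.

Open Site 1 and Site 6; minimum total cost 480.

For any fixed open set, each user region goes to its cheapest open site; total = fixed + service.
{Site 1, Site 6}: C1→Site 1 3·11=33, C2→Site 6 5·10=50, C3→Site 6 2·21=42, C4→Site 1 3·4=12, C5→Site 1 9·9=81. Service 218; fixed 262; total 480.
{Site 1, Site 4}: service 271 + fixed 228 = 499
{Site 4}: service 384 + fixed 119 = 503
{Site 1, Site 2, Site 3, Site 4, Site 5, Site 6}: service 209 + fixed 1040 = 1249
No other subset beats 480.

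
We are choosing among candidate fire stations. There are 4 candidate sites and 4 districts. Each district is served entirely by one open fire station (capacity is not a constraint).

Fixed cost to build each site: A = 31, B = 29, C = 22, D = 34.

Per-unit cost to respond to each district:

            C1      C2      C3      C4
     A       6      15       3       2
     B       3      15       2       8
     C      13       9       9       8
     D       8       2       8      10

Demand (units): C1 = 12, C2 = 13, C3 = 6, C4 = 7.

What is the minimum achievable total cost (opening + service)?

For any fixed open set, each district goes to its cheapest open site; total = fixed + service.
{A, B, D}: C1→B 3·12=36, C2→D 2·13=26, C3→B 2·6=12, C4→A 2·7=14. Service 88; fixed 94; total 182.
{B, D}: C1→B 3·12=36, C2→D 2·13=26, C3→B 2·6=12, C4→B 8·7=56. Service 130; fixed 63; total 193.
{A, D}: service 130 + fixed 65 = 195
{A, B, C, D}: C1→B 3·12=36, C2→D 2·13=26, C3→B 2·6=12, C4→A 2·7=14. Service 88; fixed 116; total 204.
No other subset beats 182.

Minimum total cost: 182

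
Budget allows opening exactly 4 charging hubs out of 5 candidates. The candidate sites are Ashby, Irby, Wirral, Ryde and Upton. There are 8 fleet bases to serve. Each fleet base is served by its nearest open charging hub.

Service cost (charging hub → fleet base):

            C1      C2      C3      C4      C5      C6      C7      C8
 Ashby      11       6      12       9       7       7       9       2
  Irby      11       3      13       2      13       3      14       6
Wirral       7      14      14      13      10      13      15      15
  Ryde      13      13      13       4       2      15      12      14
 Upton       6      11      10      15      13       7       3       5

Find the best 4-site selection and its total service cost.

Choose Ashby, Irby, Ryde and Upton; total service cost 31.

With exactly 4 open, each fleet base uses its cheapest among the chosen.
{Ashby, Irby, Ryde, Upton}: C1→Upton 6, C2→Irby 3, C3→Upton 10, C4→Irby 2, C5→Ryde 2, C6→Irby 3, C7→Upton 3, C8→Ashby 2. Service cost 31.
{Irby, Wirral, Ryde, Upton}: service cost 34
{Ashby, Irby, Wirral, Upton}: service cost 36
Among all 5 size-4 choices, {Ashby, Irby, Ryde, Upton} is lowest.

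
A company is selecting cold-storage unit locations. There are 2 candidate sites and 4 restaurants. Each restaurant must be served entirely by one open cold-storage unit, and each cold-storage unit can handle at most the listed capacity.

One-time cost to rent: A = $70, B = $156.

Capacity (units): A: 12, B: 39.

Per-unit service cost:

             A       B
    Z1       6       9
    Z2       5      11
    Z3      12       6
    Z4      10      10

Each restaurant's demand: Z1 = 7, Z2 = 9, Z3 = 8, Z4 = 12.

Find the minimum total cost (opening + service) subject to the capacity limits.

Minimum total cost: 486

Open {B}: Z1→B 9·7=63, Z2→B 11·9=99, Z3→B 6·8=48, Z4→B 10·12=120.
Loads: B carries 36/39. Service 330; fixed 156; total 486.
Next best feasible plan costs 502.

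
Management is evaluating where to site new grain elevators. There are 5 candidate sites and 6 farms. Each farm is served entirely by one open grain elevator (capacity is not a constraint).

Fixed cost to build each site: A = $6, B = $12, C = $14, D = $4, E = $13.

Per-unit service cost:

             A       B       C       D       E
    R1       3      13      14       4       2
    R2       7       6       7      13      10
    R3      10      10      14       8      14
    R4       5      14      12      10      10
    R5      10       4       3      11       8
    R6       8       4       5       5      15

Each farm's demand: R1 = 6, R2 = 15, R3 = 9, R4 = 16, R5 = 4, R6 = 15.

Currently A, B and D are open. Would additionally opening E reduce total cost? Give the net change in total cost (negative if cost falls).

No — net change +7 (cost rises by 7).

Current service cost with {A, B, D}: 336.
Adding E: each farm re-picks its cheapest; new service cost 330, saving 6.
Extra fixed cost: 13. Net change = 13 − 6 = 7.
(Totals: 358 → 365.)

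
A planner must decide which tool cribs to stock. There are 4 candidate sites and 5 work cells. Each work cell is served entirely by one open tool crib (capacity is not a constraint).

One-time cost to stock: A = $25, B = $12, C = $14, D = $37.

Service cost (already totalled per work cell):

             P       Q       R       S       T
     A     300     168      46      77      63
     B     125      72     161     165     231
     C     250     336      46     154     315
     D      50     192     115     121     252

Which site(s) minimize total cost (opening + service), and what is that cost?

Open A, B and D; minimum total cost 382.

For any fixed open set, each work cell goes to its cheapest open site; total = fixed + service.
{A, B, D}: P→D 50, Q→B 72, R→A 46, S→A 77, T→A 63. Service 308; fixed 74; total 382.
{A, B, C, D}: service 308 + fixed 88 = 396
{A, B}: P→B 125, Q→B 72, R→A 46, S→A 77, T→A 63. Service 383; fixed 37; total 420.
{B}: service 754 + fixed 12 = 766
(All 15 nonempty subsets were checked; A, B and D is lowest.)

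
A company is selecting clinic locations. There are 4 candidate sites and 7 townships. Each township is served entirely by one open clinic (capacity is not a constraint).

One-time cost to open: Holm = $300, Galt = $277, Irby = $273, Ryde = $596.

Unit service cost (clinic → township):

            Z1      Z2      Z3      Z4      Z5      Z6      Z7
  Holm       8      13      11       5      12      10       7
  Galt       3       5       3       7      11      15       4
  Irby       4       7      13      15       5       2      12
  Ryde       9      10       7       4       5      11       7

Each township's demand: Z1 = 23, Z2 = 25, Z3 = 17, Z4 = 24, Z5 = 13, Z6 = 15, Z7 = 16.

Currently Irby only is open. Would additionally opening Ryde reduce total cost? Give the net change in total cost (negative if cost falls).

Current service cost with {Irby}: 1135.
Adding Ryde: each township re-picks its cheapest; new service cost 689, saving 446.
Extra fixed cost: 596. Net change = 596 − 446 = 150.
(Totals: 1408 → 1558.)

No — net change +150 (cost rises by 150).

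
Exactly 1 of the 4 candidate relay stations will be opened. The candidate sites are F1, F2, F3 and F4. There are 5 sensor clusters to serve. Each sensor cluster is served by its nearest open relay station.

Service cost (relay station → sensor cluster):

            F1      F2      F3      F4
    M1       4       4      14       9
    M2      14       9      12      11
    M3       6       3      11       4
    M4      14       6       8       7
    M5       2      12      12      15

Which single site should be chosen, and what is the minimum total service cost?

With exactly 1 open, each sensor cluster uses its cheapest among the chosen.
{F2}: M1→F2 4, M2→F2 9, M3→F2 3, M4→F2 6, M5→F2 12. Service cost 34.
{F1}: service cost 40
{F4}: service cost 46
Among all 4 size-1 choices, {F2} is lowest.

Choose F2 only; total service cost 34.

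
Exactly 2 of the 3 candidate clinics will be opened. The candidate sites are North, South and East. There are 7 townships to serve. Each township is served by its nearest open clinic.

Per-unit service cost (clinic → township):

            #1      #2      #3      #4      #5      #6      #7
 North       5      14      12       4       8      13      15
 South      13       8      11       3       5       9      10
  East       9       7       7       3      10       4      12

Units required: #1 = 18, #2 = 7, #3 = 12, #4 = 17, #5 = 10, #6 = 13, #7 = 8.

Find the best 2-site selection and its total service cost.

With exactly 2 open, each township uses its cheapest among the chosen.
{North, East}: #1→North 5·18=90, #2→East 7·7=49, #3→East 7·12=84, #4→East 3·17=51, #5→North 8·10=80, #6→East 4·13=52, #7→East 12·8=96. Service cost 502.
{South, East}: service cost 528
{North, South}: service cost 576
Among all 3 size-2 choices, {North, East} is lowest.

Choose North and East; total service cost 502.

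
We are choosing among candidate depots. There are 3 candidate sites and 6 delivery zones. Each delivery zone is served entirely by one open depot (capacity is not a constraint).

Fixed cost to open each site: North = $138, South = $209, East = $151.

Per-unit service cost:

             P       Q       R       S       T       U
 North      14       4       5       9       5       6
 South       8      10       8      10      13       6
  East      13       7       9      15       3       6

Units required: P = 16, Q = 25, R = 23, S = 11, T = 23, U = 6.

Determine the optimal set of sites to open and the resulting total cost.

For any fixed open set, each delivery zone goes to its cheapest open site; total = fixed + service.
{North}: P→North 14·16=224, Q→North 4·25=100, R→North 5·23=115, S→North 9·11=99, T→North 5·23=115, U→North 6·6=36. Service 689; fixed 138; total 827.
{North, East}: service 627 + fixed 289 = 916
{North, South}: P→South 8·16=128, Q→North 4·25=100, R→North 5·23=115, S→North 9·11=99, T→North 5·23=115, U→North 6·6=36. Service 593; fixed 347; total 940.
{North, South, East}: P→South 8·16=128, Q→North 4·25=100, R→North 5·23=115, S→North 9·11=99, T→East 3·23=69, U→North 6·6=36. Service 547; fixed 498; total 1045.
No other subset beats 827.

Open North only; minimum total cost 827.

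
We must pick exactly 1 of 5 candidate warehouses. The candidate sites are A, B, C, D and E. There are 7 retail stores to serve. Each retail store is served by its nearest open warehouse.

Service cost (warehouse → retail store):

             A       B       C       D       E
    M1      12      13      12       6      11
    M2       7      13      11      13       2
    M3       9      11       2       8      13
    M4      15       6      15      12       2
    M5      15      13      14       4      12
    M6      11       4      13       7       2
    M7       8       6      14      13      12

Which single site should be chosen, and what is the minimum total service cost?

Choose E only; total service cost 54.

With exactly 1 open, each retail store uses its cheapest among the chosen.
{E}: M1→E 11, M2→E 2, M3→E 13, M4→E 2, M5→E 12, M6→E 2, M7→E 12. Service cost 54.
{D}: service cost 63
{B}: service cost 66
Among all 5 size-1 choices, {E} is lowest.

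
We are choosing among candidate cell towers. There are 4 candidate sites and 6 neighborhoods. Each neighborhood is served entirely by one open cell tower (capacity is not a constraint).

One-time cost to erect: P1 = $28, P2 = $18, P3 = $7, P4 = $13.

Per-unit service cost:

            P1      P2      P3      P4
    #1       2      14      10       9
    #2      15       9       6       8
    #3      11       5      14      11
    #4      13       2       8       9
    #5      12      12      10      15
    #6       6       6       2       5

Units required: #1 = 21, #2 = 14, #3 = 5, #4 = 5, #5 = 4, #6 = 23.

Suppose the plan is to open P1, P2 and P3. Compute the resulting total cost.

Each neighborhood is assigned to its cheapest site among the open ones.
{P1, P2, P3}: #1→P1 2·21=42, #2→P3 6·14=84, #3→P2 5·5=25, #4→P2 2·5=10, #5→P3 10·4=40, #6→P3 2·23=46. Service 247; fixed 53; total 300.

Total cost: 300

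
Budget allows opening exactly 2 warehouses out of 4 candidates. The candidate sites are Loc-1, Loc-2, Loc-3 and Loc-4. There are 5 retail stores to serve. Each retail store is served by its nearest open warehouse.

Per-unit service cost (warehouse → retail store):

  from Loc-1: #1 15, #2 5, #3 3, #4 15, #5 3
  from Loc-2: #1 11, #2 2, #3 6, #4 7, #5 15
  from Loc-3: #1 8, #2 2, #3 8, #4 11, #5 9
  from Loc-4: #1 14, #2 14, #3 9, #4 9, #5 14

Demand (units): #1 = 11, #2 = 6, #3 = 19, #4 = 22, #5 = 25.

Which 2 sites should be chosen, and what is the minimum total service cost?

With exactly 2 open, each retail store uses its cheapest among the chosen.
{Loc-1, Loc-2}: #1→Loc-2 11·11=121, #2→Loc-2 2·6=12, #3→Loc-1 3·19=57, #4→Loc-2 7·22=154, #5→Loc-1 3·25=75. Service cost 419.
{Loc-1, Loc-3}: service cost 474
{Loc-1, Loc-4}: service cost 514
Among all 6 size-2 choices, {Loc-1, Loc-2} is lowest.

Choose Loc-1 and Loc-2; total service cost 419.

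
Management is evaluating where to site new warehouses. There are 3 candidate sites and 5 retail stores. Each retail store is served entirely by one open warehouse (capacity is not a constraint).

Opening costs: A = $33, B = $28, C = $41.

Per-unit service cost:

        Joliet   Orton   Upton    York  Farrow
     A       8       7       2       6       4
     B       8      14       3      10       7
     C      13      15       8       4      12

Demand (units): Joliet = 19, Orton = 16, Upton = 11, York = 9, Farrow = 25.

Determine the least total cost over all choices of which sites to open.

For any fixed open set, each retail store goes to its cheapest open site; total = fixed + service.
{A}: Joliet→A 8·19=152, Orton→A 7·16=112, Upton→A 2·11=22, York→A 6·9=54, Farrow→A 4·25=100. Service 440; fixed 33; total 473.
{A, C}: Joliet→A 8·19=152, Orton→A 7·16=112, Upton→A 2·11=22, York→C 4·9=36, Farrow→A 4·25=100. Service 422; fixed 74; total 496.
{A, B}: service 440 + fixed 61 = 501
{A, B, C}: Joliet→A 8·19=152, Orton→A 7·16=112, Upton→A 2·11=22, York→C 4·9=36, Farrow→A 4·25=100. Service 422; fixed 102; total 524.
No other subset beats 473.

Minimum total cost: 473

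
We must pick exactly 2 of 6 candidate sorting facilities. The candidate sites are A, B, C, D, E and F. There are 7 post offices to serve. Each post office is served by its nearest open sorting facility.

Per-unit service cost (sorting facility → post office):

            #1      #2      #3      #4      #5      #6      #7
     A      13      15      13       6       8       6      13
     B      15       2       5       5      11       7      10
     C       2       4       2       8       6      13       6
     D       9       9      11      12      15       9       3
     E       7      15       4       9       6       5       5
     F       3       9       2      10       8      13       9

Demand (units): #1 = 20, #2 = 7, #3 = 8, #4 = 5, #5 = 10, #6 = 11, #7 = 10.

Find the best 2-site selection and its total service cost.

Choose C and E; total service cost 289.

With exactly 2 open, each post office uses its cheapest among the chosen.
{C, E}: #1→C 2·20=40, #2→C 4·7=28, #3→C 2·8=16, #4→C 8·5=40, #5→C 6·10=60, #6→E 5·11=55, #7→E 5·10=50. Service cost 289.
{B, C}: service cost 292
{A, C}: service cost 300
Among all 15 size-2 choices, {C, E} is lowest.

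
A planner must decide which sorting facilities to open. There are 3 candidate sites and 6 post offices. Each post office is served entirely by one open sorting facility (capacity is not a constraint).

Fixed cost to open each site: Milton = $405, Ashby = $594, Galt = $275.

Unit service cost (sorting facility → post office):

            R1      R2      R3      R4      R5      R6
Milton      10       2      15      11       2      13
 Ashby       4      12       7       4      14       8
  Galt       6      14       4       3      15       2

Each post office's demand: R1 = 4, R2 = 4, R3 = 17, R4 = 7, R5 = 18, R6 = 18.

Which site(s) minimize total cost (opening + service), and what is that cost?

Open Galt only; minimum total cost 750.

For any fixed open set, each post office goes to its cheapest open site; total = fixed + service.
{Galt}: R1→Galt 6·4=24, R2→Galt 14·4=56, R3→Galt 4·17=68, R4→Galt 3·7=21, R5→Galt 15·18=270, R6→Galt 2·18=36. Service 475; fixed 275; total 750.
{Milton, Galt}: R1→Galt 6·4=24, R2→Milton 2·4=8, R3→Galt 4·17=68, R4→Galt 3·7=21, R5→Milton 2·18=36, R6→Galt 2·18=36. Service 193; fixed 680; total 873.
{Milton}: service 650 + fixed 405 = 1055
{Milton, Ashby, Galt}: service 185 + fixed 1274 = 1459
No other subset beats 750.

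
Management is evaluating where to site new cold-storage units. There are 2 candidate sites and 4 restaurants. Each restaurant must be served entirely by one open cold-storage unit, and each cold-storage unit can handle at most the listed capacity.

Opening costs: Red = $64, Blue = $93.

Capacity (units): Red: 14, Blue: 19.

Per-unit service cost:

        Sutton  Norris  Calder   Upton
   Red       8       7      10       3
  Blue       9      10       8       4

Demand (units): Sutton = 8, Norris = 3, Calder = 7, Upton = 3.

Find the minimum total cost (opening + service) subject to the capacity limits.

Open {Red, Blue}: Sutton→Red 8·8=64, Norris→Red 7·3=21, Calder→Blue 8·7=56, Upton→Red 3·3=9.
Loads: Red carries 14/14, Blue carries 7/19. Service 150; fixed 157; total 307.
Next best feasible plan costs 310.

Minimum total cost: 307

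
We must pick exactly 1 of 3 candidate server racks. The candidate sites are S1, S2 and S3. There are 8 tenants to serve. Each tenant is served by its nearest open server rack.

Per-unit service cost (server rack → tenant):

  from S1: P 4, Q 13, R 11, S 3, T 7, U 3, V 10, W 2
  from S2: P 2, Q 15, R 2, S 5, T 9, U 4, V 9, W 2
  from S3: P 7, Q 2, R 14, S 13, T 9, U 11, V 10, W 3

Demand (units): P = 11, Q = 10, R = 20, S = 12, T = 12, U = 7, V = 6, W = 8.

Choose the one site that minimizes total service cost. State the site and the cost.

Choose S2 only; total service cost 478.

With exactly 1 open, each tenant uses its cheapest among the chosen.
{S2}: P→S2 2·11=22, Q→S2 15·10=150, R→S2 2·20=40, S→S2 5·12=60, T→S2 9·12=108, U→S2 4·7=28, V→S2 9·6=54, W→S2 2·8=16. Service cost 478.
{S1}: service cost 611
{S3}: service cost 802
Among all 3 size-1 choices, {S2} is lowest.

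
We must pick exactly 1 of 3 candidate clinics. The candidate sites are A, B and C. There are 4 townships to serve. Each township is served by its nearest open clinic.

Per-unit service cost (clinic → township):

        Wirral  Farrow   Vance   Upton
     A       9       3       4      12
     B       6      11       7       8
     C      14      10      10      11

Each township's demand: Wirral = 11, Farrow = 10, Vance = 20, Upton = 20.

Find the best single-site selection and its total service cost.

Choose A only; total service cost 449.

With exactly 1 open, each township uses its cheapest among the chosen.
{A}: Wirral→A 9·11=99, Farrow→A 3·10=30, Vance→A 4·20=80, Upton→A 12·20=240. Service cost 449.
{B}: service cost 476
{C}: service cost 674
Among all 3 size-1 choices, {A} is lowest.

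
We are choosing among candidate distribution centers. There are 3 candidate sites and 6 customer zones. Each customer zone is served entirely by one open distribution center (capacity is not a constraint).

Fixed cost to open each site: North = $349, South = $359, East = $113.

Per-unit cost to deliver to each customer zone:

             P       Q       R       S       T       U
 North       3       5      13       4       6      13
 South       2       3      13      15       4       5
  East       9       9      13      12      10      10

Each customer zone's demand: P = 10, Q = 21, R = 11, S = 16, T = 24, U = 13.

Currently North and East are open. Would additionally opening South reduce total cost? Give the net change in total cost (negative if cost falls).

No — net change +194 (cost rises by 194).

Current service cost with {North, East}: 616.
Adding South: each customer zone re-picks its cheapest; new service cost 451, saving 165.
Extra fixed cost: 359. Net change = 359 − 165 = 194.
(Totals: 1078 → 1272.)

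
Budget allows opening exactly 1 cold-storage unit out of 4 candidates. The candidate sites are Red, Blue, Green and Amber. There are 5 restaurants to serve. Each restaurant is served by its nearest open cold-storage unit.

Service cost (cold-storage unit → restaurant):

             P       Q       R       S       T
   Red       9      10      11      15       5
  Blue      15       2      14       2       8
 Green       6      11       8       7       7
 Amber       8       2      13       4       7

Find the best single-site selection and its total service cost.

With exactly 1 open, each restaurant uses its cheapest among the chosen.
{Amber}: P→Amber 8, Q→Amber 2, R→Amber 13, S→Amber 4, T→Amber 7. Service cost 34.
{Green}: service cost 39
{Blue}: service cost 41
Among all 4 size-1 choices, {Amber} is lowest.

Choose Amber only; total service cost 34.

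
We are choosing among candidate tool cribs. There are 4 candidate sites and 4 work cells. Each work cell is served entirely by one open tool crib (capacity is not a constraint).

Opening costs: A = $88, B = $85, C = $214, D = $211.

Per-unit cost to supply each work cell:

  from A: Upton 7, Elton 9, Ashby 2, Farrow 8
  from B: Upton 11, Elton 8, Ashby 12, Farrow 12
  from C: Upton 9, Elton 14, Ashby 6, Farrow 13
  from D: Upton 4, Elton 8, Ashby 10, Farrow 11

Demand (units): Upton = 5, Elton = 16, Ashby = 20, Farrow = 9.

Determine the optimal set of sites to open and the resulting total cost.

For any fixed open set, each work cell goes to its cheapest open site; total = fixed + service.
{A}: Upton→A 7·5=35, Elton→A 9·16=144, Ashby→A 2·20=40, Farrow→A 8·9=72. Service 291; fixed 88; total 379.
{A, B}: service 275 + fixed 173 = 448
{A, D}: service 260 + fixed 299 = 559
{A, B, C, D}: service 260 + fixed 598 = 858
No other subset beats 379.

Open A only; minimum total cost 379.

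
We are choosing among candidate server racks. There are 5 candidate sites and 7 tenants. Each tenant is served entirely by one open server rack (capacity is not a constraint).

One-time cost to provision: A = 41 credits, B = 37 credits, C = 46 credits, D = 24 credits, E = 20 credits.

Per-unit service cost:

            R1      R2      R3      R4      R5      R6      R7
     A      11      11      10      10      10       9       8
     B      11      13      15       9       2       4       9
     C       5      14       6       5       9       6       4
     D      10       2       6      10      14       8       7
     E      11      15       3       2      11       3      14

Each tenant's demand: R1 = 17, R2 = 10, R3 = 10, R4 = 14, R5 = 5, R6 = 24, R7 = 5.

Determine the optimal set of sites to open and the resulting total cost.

Open C, D and E; minimum total cost 390.

For any fixed open set, each tenant goes to its cheapest open site; total = fixed + service.
{C, D, E}: R1→C 5·17=85, R2→D 2·10=20, R3→E 3·10=30, R4→E 2·14=28, R5→C 9·5=45, R6→E 3·24=72, R7→C 4·5=20. Service 300; fixed 90; total 390.
{B, C, D, E}: service 265 + fixed 127 = 392
{A, C, D, E}: service 300 + fixed 131 = 431
{A, B, C, D, E}: R1→C 5·17=85, R2→D 2·10=20, R3→E 3·10=30, R4→E 2·14=28, R5→B 2·5=10, R6→E 3·24=72, R7→C 4·5=20. Service 265; fixed 168; total 433.
No other subset beats 390.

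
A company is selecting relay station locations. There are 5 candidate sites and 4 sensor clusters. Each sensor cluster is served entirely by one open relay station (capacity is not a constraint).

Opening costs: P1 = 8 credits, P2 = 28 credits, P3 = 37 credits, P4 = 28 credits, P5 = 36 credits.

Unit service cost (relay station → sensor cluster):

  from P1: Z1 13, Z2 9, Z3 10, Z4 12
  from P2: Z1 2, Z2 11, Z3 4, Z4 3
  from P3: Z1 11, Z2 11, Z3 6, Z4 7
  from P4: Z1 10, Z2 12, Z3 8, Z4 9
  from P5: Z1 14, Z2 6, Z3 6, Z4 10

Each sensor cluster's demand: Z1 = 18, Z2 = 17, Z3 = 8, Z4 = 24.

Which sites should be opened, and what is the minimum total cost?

Open P2 and P5; minimum total cost 306.

For any fixed open set, each sensor cluster goes to its cheapest open site; total = fixed + service.
{P2, P5}: Z1→P2 2·18=36, Z2→P5 6·17=102, Z3→P2 4·8=32, Z4→P2 3·24=72. Service 242; fixed 64; total 306.
{P1, P2, P5}: service 242 + fixed 72 = 314
{P1, P2}: Z1→P2 2·18=36, Z2→P1 9·17=153, Z3→P2 4·8=32, Z4→P2 3·24=72. Service 293; fixed 36; total 329.
{P1, P2, P3, P4, P5}: service 242 + fixed 137 = 379
No other subset beats 306.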